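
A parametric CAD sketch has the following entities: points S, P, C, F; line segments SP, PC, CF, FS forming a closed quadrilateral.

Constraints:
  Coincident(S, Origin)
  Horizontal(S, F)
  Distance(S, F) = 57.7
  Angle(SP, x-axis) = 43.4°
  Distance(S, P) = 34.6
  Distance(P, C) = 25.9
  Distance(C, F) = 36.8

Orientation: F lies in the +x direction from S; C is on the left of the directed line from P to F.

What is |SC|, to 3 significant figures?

59.9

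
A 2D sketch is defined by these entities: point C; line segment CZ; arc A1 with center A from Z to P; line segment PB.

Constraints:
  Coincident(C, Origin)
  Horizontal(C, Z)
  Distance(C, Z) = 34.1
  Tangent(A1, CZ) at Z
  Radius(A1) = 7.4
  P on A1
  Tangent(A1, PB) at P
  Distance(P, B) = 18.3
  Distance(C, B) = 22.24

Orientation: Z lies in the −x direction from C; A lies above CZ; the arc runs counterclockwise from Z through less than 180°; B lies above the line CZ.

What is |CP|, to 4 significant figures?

28.87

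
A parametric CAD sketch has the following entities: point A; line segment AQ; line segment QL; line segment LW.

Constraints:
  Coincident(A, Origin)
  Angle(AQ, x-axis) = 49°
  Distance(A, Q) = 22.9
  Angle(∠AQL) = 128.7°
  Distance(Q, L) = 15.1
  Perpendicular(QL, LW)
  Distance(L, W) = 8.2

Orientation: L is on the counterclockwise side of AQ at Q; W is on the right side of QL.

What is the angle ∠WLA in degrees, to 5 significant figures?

121.28°

A is at the origin; AQ runs at 49.0° with length 22.9, so Q = 22.9·(cos 49.0°, sin 49.0°) = (15.024, 17.283). ∠AQL = 128.7°, so QL runs at 49.0° + (180° − 128.7°) = 100.30° from the x-axis; with |QL| = 15.1, L = Q + 15.1·(cos 100.30°, sin 100.30°) = (12.324, 32.140). The perpendicularity gives LW at right angles to QL; with |LW| = 8.2 on the right of QL, W = L + 8.2·(0.98389, 0.17880) = (20.392, 33.606). Then cos ∠WLA = LW·LA / (|LW||LA|), giving 121.28°.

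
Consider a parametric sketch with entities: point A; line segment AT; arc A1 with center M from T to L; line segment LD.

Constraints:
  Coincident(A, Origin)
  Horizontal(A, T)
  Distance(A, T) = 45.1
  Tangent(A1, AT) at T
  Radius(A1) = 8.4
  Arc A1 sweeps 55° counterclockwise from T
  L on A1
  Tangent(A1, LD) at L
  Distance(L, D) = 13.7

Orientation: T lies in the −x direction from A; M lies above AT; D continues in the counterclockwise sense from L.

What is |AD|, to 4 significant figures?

33.78

On A1, T sits at bearing -90° from M; a 55° counterclockwise sweep puts L at bearing -35°, so L = M + 8.4·(cos -35°, sin -35°) = (-38.22, 3.582). Tangency of A1 to LD means the radius ML is perpendicular to LD, so LD runs along (−sin -35°, cos -35°); with |LD| = 13.7, D = (-30.36, 14.80). Then |AD| = |D − A| = 33.78.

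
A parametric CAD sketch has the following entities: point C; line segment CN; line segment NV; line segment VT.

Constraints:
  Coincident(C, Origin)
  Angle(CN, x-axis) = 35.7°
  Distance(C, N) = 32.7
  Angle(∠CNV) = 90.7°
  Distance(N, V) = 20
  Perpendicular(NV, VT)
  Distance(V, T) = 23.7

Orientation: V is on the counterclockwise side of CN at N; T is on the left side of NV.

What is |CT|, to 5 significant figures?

22.296

∠CNV = 90.7°, so NV runs at 35.7° + (180° − 90.7°) = 125.00° from the x-axis; with |NV| = 20.0, V = N + 20.0·(cos 125.00°, sin 125.00°) = (15.084, 35.465). NV ⟂ VT; with |VT| = 23.7 on the left of NV, T = V + 23.7·(-0.81915, -0.57358) = (-4.3303, 21.871). Then |CT| = |T − C| = 22.296.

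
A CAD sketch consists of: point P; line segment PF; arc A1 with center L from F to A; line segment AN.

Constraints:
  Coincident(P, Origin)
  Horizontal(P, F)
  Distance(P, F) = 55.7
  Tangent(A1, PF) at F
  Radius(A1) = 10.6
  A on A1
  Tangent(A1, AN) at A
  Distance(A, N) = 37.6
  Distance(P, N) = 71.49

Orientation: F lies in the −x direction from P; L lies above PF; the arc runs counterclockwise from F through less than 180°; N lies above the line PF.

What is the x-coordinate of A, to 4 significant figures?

-45.25

Checks: ∠(LF, FP) = 90.00° ✓; |LF| = 10.60 ✓; |LA| = 10.60 ✓; ∠(LA, AN) = 90.00° ✓; |AN| = 37.60 ✓; |PN| = 71.49 ✓.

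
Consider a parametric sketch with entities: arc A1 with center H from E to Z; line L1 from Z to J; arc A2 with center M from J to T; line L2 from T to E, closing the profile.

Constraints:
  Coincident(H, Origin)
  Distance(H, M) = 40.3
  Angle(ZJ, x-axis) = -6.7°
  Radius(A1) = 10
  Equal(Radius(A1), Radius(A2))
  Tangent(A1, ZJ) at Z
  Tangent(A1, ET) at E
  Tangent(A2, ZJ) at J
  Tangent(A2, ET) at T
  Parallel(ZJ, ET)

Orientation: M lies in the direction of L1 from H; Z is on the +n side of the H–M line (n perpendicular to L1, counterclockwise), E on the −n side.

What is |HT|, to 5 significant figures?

41.522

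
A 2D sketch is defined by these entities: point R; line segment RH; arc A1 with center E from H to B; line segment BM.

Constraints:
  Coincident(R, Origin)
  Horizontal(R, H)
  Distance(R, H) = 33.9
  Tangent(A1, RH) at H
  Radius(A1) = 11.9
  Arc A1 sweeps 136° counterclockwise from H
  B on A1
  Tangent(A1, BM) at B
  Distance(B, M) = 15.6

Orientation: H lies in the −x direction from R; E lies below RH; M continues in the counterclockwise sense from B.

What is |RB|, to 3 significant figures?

46.9

Tangency of A1 to RH means the radius EH is perpendicular to RH, so E = H + (0, -11.9) = (-33.9, -11.9). On A1, H sits at bearing 90° from E; a 136° counterclockwise sweep puts B at bearing 226°, so B = E + 11.9·(cos 226°, sin 226°) = (-42.2, -20.5). Then |RB| = |B − R| = 46.9.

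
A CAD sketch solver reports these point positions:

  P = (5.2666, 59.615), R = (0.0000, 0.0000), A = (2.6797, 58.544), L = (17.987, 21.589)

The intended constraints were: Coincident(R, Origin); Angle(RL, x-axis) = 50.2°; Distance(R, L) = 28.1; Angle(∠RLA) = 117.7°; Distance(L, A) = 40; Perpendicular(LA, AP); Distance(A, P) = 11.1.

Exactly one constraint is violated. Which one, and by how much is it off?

Distance(A, P) = 11.1 — off by 8.30.

R = (0.00, 0.00) ✓; RL at 50.20° ✓; |RL| = 28.10 ✓; ∠RLA = 117.7° ✓; |LA| = 40.00 ✓; ∠(LA, AP) = 90.01° ✓; |AP| = 2.800 ✗.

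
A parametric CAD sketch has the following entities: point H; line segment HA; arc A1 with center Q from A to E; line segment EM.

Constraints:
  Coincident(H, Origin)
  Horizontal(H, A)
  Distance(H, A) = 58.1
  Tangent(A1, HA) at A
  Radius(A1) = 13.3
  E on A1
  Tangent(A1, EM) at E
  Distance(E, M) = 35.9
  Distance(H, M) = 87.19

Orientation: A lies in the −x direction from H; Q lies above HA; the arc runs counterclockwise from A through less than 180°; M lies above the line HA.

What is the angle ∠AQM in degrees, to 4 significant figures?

158.4°

H is at the origin; HA is horizontal with |HA| = 58.1 and A on the −x side, so A = (-58.10, 0.000). The tangent condition forces QA to be normal to HA, so Q = A + (0, 13.3) = (-58.10, 13.30). Since QE ⟂ EM (tangency), |QM| = √(13.3² + 35.9²) = 38.28 regardless of where E sits on A1. So M lies on both circle(H, 87.19) and circle(Q, 38.28); the above-HA intersection is M = (-72.19, 48.90). E is the foot of the tangent from M: E = (-48.20, 22.19).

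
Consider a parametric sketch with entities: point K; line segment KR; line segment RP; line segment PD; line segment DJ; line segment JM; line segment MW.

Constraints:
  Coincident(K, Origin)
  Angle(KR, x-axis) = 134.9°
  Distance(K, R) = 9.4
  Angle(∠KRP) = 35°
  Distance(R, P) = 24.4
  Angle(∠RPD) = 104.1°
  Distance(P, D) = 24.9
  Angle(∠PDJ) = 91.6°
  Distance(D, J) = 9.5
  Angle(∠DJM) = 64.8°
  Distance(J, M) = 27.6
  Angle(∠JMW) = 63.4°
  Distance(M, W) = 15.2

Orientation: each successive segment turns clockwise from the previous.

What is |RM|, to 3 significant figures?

25.9

K is at the origin; KR runs at 134.9° with length 9.4, so R = (-6.64, 6.66). ∠KRP = 35.0° gives RP at -10.1° from the x-axis; with |RP| = 24.4, P = (17.4, 2.38). ∠RPD = 104.1° gives PD at -86.0° from the x-axis; with |PD| = 24.9, D = (19.1, -22.5). ∠PDJ = 91.6° gives DJ at -174° from the x-axis; with |DJ| = 9.5, J = (9.67, -23.4). ∠DJM = 64.8° gives JM at 70.4° from the x-axis; with |JM| = 27.6, M = (18.9, 2.61). Then |RM| = |M − R| = 25.9.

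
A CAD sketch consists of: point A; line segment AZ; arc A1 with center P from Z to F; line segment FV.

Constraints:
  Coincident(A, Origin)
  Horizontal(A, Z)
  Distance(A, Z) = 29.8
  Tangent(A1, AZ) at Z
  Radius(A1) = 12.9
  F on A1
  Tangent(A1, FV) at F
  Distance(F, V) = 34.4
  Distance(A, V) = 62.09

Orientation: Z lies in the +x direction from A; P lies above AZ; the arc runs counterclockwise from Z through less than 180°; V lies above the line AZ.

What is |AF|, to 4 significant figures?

44.97

Checks: |PF| = 12.90 ✓; ∠(PF, FV) = 90.00° ✓; |FV| = 34.40 ✓; |AV| = 62.09 ✓.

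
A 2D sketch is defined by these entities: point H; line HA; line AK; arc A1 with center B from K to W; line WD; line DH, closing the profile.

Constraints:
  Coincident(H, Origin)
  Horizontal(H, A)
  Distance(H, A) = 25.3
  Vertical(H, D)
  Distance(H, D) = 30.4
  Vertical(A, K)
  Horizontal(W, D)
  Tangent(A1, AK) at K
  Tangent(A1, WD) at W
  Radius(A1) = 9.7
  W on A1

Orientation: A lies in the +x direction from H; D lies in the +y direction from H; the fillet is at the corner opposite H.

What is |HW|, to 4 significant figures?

34.17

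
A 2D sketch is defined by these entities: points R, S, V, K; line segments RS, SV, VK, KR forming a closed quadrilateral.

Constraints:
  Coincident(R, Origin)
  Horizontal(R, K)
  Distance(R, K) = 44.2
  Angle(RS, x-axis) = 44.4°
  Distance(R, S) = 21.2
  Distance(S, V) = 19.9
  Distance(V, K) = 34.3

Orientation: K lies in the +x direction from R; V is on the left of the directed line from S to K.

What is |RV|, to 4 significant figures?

41.04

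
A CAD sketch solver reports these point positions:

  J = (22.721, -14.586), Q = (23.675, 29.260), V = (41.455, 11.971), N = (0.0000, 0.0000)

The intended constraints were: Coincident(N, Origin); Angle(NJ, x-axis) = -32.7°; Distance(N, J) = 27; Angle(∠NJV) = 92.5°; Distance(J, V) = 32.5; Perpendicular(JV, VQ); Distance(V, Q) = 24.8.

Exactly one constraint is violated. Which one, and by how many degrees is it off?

Perpendicular(JV, VQ) — off by 9.00°.

N = (0.00, 0.00) ✓; NJ at -32.70° ✓; |NJ| = 27.00 ✓; ∠NJV = 92.50° ✓; |JV| = 32.50 ✓; ∠(JV, VQ) = 81.00° ✗; |VQ| = 24.80 ✓.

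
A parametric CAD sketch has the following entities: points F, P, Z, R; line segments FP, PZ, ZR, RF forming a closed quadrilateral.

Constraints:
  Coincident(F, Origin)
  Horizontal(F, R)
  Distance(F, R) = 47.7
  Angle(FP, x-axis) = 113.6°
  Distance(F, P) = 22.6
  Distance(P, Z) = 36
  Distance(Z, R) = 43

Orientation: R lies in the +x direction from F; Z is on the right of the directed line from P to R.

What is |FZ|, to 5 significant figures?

13.428

F is at the origin; FR is horizontal with |FR| = 47.7 and R in +x, so R = (47.7, 0). FP runs at 113.6° with |FP| = 22.6, so P = (-9.0479, 20.710). Z is determined by |PZ| = 36.0 and |ZR| = 43.0 together: it lies at the intersection of circle(P, 36.0) and circle(R, 43.0). With |PR| = 60.409, the foot of the radical line on PR is 25.627 from P and the perpendicular offset is √(36.0² − 25.627²) = 25.283. Taking the right-of-PR solution: Z = (6.3585, -11.827).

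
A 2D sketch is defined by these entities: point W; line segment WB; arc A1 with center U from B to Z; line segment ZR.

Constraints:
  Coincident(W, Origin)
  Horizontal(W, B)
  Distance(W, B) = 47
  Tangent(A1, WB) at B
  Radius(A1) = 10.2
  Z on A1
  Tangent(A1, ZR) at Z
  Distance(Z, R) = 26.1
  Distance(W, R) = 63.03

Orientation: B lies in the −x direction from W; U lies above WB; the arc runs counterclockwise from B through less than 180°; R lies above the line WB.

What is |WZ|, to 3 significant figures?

40.8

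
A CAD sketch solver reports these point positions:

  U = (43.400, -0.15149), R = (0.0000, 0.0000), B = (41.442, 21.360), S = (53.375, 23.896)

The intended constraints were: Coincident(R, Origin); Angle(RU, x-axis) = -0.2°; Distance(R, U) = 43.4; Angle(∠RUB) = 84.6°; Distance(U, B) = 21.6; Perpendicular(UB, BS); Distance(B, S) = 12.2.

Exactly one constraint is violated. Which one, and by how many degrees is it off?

Perpendicular(UB, BS) — off by 6.80°.

R = (0.00, 0.00) ✓; RU at -0.2000° ✓; |RU| = 43.40 ✓; ∠RUB = 84.60° ✓; |UB| = 21.60 ✓; ∠(UB, BS) = 83.20° ✗; |BS| = 12.20 ✓.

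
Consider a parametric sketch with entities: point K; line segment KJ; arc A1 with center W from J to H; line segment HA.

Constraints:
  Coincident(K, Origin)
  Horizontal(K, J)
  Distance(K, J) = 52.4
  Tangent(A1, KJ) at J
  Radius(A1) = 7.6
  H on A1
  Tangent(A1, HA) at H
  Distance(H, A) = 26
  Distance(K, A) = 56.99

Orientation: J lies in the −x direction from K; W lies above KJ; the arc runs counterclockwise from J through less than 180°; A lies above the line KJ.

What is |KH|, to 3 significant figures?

45.5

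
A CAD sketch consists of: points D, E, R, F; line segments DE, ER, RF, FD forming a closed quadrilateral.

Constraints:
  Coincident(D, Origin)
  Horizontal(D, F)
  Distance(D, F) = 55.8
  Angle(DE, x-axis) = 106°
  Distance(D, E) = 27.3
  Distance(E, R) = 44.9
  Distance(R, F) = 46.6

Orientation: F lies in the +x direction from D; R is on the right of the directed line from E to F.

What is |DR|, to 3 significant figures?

18.4

Checks: |ER| = 44.90 ✓; |RF| = 46.60 ✓.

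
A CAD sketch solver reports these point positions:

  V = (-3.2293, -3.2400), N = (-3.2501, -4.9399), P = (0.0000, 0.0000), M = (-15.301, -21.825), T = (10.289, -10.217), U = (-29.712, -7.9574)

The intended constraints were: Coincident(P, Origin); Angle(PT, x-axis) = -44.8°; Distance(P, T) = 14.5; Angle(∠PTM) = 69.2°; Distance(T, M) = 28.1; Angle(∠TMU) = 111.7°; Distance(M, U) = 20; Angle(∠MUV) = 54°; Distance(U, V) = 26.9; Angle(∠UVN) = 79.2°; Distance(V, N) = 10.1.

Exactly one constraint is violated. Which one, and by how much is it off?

Distance(V, N) = 10.1 — off by 8.40.

P = (0.00, 0.00) ✓; PT at -44.80° ✓; |PT| = 14.50 ✓; ∠PTM = 69.20° ✓; |TM| = 28.10 ✓; ∠TMU = 111.7° ✓; |MU| = 20.00 ✓; ∠MUV = 54.00° ✓; |UV| = 26.90 ✓; ∠UVN = 79.20° ✓; |VN| = 1.700 ✗.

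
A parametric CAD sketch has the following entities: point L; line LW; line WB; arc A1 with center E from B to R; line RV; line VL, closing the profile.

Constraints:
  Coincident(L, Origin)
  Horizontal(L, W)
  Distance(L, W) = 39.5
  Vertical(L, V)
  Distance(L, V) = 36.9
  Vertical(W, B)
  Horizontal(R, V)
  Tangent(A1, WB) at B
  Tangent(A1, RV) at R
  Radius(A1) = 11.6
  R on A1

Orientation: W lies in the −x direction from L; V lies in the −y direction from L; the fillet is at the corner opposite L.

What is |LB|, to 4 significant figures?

46.91

L is at the origin; L and W share the same y with |LW| = 39.5 and W on the −x side, so W = (-39.50, 0.000). LV is vertical with |LV| = 36.9 and V on the −y side, so V = (0.000, -36.90). The virtual corner opposite L is at (-39.50, -36.90). A1 meets WB tangentially, so EB is at right angles to WB and A1 meets RV tangentially, so ER is at right angles to RV, with radius 11.6, so the center E sits 11.6 in from both sides at E = (-27.90, -25.30). That places the tangent points at B = (-39.50, -25.30) on WB and R = (-27.90, -36.90) on RV. Then |LB| = |B − L| = 46.91.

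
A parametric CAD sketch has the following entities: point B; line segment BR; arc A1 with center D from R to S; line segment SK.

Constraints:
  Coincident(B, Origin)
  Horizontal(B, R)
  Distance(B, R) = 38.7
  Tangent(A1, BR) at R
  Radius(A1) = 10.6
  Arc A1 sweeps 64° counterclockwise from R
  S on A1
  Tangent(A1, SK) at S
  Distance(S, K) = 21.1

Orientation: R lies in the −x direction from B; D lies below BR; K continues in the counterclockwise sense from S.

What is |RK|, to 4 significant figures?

31.20

B is at the origin; B and R share the same y with |BR| = 38.7 and R on the −x side, so R = (-38.70, 0.000). Since A1 is tangent to BR there, DR ⟂ BR, so D = R + (0, -10.6) = (-38.70, -10.60). On A1, R sits at bearing 90° from D; a 64° counterclockwise sweep puts S at bearing 154°, so S = D + 10.6·(cos 154°, sin 154°) = (-48.23, -5.953). A1 meets SK tangentially, so DS is at right angles to SK, so SK runs along (−sin 154°, cos 154°); with |SK| = 21.1, K = (-57.48, -24.92). Then |RK| = |K − R| = 31.20.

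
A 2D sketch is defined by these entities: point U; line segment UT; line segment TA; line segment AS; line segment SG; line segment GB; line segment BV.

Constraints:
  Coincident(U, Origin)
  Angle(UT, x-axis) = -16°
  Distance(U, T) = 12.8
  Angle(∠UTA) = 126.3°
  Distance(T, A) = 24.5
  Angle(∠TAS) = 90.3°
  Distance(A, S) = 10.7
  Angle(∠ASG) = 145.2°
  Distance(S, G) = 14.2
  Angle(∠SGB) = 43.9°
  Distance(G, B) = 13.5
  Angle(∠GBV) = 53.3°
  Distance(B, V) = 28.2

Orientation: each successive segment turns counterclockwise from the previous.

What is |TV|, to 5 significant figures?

45.106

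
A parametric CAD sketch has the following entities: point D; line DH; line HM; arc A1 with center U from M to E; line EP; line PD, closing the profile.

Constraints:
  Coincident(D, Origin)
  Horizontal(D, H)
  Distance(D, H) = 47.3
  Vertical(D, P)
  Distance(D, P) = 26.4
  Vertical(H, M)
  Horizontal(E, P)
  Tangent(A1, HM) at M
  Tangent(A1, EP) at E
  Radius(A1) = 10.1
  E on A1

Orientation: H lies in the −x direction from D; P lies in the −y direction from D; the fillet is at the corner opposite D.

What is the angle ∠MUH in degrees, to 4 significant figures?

58.22°

D is at the origin; DH is horizontal with |DH| = 47.3 and H on the −x side, so H = (-47.30, 0.000). DP is vertical with |DP| = 26.4 and P on the −y side, so P = (0.000, -26.40). The virtual corner opposite D is at (-47.30, -26.40). Tangency of A1 to HM means the radius UM is perpendicular to HM and A1 meets EP tangentially, so UE is at right angles to EP, with radius 10.1, so the center U sits 10.1 in from both sides at U = (-37.20, -16.30). That places the tangent points at M = (-47.30, -16.30) on HM and E = (-37.20, -26.40) on EP. Then cos ∠MUH = UM·UH / (|UM||UH|), giving 58.22°.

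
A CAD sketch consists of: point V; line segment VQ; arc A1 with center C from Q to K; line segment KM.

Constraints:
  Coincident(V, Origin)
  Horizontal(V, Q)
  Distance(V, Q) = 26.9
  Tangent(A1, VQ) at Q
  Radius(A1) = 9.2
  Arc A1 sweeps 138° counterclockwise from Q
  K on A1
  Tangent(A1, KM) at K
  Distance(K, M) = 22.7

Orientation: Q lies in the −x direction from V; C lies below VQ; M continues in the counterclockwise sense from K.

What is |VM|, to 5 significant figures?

35.172

V is at the origin; V and Q share the same y with |VQ| = 26.9 and Q on the −x side, so Q = (-26.900, 0.0000). The tangent condition forces CQ to be normal to VQ, so C = Q + (0, -9.2) = (-26.900, -9.2000). On A1, Q sits at bearing 90° from C; a 138° counterclockwise sweep puts K at bearing 228°, so K = C + 9.2·(cos 228°, sin 228°) = (-33.056, -16.037). Since A1 is tangent to KM there, CK ⟂ KM, so KM runs along (−sin 228°, cos 228°); with |KM| = 22.7, M = (-16.187, -31.226). Then |VM| = |M − V| = 35.172.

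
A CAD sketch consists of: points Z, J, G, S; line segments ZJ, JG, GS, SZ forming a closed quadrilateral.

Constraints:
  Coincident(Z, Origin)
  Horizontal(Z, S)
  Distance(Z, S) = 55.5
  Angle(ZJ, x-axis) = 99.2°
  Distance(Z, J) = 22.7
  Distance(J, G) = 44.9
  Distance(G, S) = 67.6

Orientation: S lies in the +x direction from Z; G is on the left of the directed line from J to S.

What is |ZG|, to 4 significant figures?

63.09

Z is at the origin; Z and S share the same y with |ZS| = 55.5 and S in +x, so S = (55.5, 0). ZJ runs at 99.2° with |ZJ| = 22.7, so J = (-3.629, 22.41). G is determined by |JG| = 44.9 and |GS| = 67.6 together: it lies at the intersection of circle(J, 44.9) and circle(S, 67.6). With |JS| = 63.23, the foot of the radical line on JS is 11.42 from J and the perpendicular offset is √(44.9² − 11.42²) = 43.42. Taking the left-of-JS solution: G = (22.44, 58.96).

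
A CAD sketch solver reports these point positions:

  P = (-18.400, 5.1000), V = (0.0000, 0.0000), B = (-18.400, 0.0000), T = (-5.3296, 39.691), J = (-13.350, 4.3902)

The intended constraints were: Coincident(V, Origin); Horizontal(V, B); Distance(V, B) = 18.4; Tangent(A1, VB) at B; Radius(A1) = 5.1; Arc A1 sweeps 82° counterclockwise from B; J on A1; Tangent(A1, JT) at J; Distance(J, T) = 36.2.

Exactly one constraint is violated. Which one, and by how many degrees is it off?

Tangent(A1, JT) at J — off by 4.80°.

V = (0.00, 0.00) ✓; V.y = 0.00, B.y = 0.00 ✓; |VB| = 18.40 ✓; ∠(PB, BV) = 90.00° ✓; |PB| = 5.100 ✓; bearing(P→J) − bearing(P→B) = 82.00° ✓; |PJ| = 5.100 ✓; ∠(PJ, JT) = 94.80° ✗; |JT| = 36.20 ✓.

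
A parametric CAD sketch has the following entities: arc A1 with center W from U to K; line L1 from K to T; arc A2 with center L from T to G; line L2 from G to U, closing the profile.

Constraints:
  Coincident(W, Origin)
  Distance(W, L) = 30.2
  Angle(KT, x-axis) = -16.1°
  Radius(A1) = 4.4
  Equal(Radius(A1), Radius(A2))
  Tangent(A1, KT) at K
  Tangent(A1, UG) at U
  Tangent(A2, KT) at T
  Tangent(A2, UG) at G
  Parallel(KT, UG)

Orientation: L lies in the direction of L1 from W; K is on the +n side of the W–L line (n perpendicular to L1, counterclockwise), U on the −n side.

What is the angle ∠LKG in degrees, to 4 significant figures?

7.956°

The slot axis is L1's direction at -16.1°, so u = (cos -16.1°, sin -16.1°) = (0.9608, -0.2773) and n = (−sin -16.1°, cos -16.1°) = (0.2773, 0.9608). W is at the origin and L lies 30.2 along u from W, so L = 30.2·u = (29.02, -8.375). Tangency of A1 to both parallel lines with radius 4.4 puts K and U at W ± 4.4·n: K = (1.220, 4.227), U = (-1.220, -4.227). Equal radii place T and G the same way about L: T = L + 4.4·n = (30.24, -4.147), G = L − 4.4·n = (27.80, -12.60). Then cos ∠LKG = KL·KG / (|KL||KG|), giving 7.956°.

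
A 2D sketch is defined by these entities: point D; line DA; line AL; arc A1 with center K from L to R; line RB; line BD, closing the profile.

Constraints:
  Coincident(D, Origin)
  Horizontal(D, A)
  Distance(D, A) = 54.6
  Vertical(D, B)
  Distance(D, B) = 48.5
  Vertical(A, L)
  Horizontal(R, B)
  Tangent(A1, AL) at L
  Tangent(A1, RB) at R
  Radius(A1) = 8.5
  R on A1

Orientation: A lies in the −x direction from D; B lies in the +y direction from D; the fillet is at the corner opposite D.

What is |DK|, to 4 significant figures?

61.03

DB is vertical with |DB| = 48.5 and B on the +y side, so B = (0.000, 48.50). The virtual corner opposite D is at (-54.60, 48.50). The tangent condition forces KL to be normal to AL and since A1 is tangent to RB there, KR ⟂ RB, with radius 8.5, so the center K sits 8.5 in from both sides at K = (-46.10, 40.00). Then |DK| = |K − D| = 61.03.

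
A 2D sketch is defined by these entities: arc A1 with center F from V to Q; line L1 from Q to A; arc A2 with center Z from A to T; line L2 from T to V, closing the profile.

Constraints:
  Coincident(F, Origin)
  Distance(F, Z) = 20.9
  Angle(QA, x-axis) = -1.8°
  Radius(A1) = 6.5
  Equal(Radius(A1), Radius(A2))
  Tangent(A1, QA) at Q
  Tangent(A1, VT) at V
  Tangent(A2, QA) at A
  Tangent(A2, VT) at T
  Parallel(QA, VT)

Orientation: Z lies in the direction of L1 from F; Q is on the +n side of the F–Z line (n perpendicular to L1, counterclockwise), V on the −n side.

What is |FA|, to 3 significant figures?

21.9

The slot axis is L1's direction at -1.8°, so u = (cos -1.8°, sin -1.8°) = (1.00, -0.0314) and n = (−sin -1.8°, cos -1.8°) = (0.0314, 1.00). F is at the origin and Z lies 20.9 along u from F, so Z = 20.9·u = (20.9, -0.656). Tangency of A1 to both parallel lines with radius 6.5 puts Q and V at F ± 6.5·n: Q = (0.204, 6.50), V = (-0.204, -6.50). Equal radii place A and T the same way about Z: A = Z + 6.5·n = (21.1, 5.84), T = Z − 6.5·n = (20.7, -7.15). Then |FA| = |A − F| = 21.9.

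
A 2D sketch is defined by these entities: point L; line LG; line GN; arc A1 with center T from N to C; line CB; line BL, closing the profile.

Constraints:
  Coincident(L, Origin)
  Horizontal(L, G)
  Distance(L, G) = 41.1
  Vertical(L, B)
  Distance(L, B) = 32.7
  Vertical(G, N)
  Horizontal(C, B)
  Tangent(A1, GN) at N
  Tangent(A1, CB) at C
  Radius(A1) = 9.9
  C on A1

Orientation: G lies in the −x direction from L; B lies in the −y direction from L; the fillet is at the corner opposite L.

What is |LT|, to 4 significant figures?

38.64

LB is vertical with |LB| = 32.7 and B on the −y side, so B = (0.000, -32.70). The virtual corner opposite L is at (-41.10, -32.70). Since A1 is tangent to GN there, TN ⟂ GN and tangency of A1 to CB means the radius TC is perpendicular to CB, with radius 9.9, so the center T sits 9.9 in from both sides at T = (-31.20, -22.80). Then |LT| = |T − L| = 38.64.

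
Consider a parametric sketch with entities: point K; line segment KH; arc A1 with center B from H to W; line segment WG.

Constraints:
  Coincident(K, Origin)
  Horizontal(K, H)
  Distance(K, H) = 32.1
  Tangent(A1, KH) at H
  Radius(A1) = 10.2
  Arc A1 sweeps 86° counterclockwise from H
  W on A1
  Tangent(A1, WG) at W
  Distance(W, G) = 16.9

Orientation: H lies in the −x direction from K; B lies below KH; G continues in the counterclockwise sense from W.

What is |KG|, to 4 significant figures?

50.82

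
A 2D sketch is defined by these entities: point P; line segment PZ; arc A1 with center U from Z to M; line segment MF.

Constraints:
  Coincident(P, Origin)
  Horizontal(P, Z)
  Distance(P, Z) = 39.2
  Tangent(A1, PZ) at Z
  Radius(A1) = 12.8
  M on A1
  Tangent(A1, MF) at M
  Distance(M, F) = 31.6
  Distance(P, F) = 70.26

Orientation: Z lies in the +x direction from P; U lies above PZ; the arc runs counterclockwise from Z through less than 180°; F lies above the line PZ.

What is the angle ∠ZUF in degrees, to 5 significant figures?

150.57°

Checks: |UM| = 12.80 ✓; ∠(UM, MF) = 90.00° ✓; |MF| = 31.60 ✓; |PF| = 70.26 ✓.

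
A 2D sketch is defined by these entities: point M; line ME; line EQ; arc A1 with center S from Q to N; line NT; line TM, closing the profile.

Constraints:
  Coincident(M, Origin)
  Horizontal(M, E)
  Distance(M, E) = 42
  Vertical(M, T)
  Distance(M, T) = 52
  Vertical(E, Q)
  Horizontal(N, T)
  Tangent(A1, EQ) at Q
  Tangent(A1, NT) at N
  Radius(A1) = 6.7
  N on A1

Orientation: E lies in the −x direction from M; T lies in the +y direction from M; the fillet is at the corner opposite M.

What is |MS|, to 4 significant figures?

57.43

M is at the origin; M and E share the same y with |ME| = 42.0 and E on the −x side, so E = (-42.00, 0.000). MT is vertical with |MT| = 52.0 and T on the +y side, so T = (0.000, 52.00). The virtual corner opposite M is at (-42.00, 52.00). The tangent condition forces SQ to be normal to EQ and A1 meets NT tangentially, so SN is at right angles to NT, with radius 6.7, so the center S sits 6.7 in from both sides at S = (-35.30, 45.30). Then |MS| = |S − M| = 57.43.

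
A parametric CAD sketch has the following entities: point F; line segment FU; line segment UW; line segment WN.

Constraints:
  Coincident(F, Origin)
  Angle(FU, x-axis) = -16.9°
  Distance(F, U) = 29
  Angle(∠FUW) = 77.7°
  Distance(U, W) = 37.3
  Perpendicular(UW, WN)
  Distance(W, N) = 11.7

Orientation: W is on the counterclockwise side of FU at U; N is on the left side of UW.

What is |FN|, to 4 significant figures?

35.29

F is at the origin; FU runs at -16.9° with length 29.0, so U = 29.0·(cos -16.9°, sin -16.9°) = (27.75, -8.430). ∠FUW = 77.7°, so UW runs at -16.9° + (180° − 77.7°) = 85.40° from the x-axis; with |UW| = 37.3, W = U + 37.3·(cos 85.40°, sin 85.40°) = (30.74, 28.75). UW ⟂ WN; with |WN| = 11.7 on the left of UW, N = W + 11.7·(-0.9968, 0.08020) = (19.08, 29.69). Then |FN| = |N − F| = 35.29.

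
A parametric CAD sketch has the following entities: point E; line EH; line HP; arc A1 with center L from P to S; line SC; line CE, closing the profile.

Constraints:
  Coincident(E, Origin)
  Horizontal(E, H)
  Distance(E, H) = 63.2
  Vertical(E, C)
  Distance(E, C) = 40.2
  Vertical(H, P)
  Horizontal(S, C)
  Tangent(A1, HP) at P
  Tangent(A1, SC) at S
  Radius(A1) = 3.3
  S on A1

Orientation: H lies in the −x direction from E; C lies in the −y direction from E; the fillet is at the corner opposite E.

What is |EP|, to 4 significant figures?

73.18

E is at the origin; E and H share the same y with |EH| = 63.2 and H on the −x side, so H = (-63.20, 0.000). EC is vertical with |EC| = 40.2 and C on the −y side, so C = (0.000, -40.20). The virtual corner opposite E is at (-63.20, -40.20). A1 meets HP tangentially, so LP is at right angles to HP and since A1 is tangent to SC there, LS ⟂ SC, with radius 3.3, so the center L sits 3.3 in from both sides at L = (-59.90, -36.90). That places the tangent points at P = (-63.20, -36.90) on HP and S = (-59.90, -40.20) on SC. Then |EP| = |P − E| = 73.18.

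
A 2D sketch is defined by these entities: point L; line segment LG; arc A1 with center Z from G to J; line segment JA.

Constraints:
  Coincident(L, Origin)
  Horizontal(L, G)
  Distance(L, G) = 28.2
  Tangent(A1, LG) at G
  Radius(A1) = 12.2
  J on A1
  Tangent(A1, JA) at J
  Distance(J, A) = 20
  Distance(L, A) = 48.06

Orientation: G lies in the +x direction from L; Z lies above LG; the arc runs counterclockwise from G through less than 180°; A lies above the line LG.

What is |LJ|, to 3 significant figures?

42.9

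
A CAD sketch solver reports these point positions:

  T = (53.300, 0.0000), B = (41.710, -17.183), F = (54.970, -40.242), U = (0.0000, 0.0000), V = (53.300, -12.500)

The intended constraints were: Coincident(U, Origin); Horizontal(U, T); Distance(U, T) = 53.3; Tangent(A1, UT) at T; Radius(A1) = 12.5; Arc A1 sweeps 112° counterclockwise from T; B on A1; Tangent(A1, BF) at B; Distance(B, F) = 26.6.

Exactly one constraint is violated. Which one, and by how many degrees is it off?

Tangent(A1, BF) at B — off by 7.90°.

U = (0.00, 0.00) ✓; U.y = 0.00, T.y = 0.00 ✓; |UT| = 53.30 ✓; ∠(VT, TU) = 90.00° ✓; |VT| = 12.50 ✓; bearing(V→B) − bearing(V→T) = 112.0° ✓; |VB| = 12.50 ✓; ∠(VB, BF) = 82.10° ✗; |BF| = 26.60 ✓.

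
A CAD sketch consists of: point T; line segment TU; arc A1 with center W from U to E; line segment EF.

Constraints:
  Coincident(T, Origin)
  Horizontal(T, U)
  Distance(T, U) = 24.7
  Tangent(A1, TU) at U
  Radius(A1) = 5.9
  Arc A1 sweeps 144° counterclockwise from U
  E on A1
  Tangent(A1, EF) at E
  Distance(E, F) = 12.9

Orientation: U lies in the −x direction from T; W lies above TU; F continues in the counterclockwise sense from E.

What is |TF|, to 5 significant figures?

36.553

On A1, U sits at bearing -90° from W; a 144° counterclockwise sweep puts E at bearing 54°, so E = W + 5.9·(cos 54°, sin 54°) = (-21.232, 10.673). Tangency of A1 to EF means the radius WE is perpendicular to EF, so EF runs along (−sin 54°, cos 54°); with |EF| = 12.9, F = (-31.668, 18.256). Then |TF| = |F − T| = 36.553.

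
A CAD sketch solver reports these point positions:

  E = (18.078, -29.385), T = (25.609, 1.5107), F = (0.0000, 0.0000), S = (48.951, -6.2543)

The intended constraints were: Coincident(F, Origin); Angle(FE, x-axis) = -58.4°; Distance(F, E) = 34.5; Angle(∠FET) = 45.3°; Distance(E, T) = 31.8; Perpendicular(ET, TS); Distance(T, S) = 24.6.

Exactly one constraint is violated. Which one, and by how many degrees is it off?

Perpendicular(ET, TS) — off by 4.70°.

F = (0.00, 0.00) ✓; FE at -58.40° ✓; |FE| = 34.50 ✓; ∠FET = 45.30° ✓; |ET| = 31.80 ✓; ∠(ET, TS) = 94.70° ✗; |TS| = 24.60 ✓.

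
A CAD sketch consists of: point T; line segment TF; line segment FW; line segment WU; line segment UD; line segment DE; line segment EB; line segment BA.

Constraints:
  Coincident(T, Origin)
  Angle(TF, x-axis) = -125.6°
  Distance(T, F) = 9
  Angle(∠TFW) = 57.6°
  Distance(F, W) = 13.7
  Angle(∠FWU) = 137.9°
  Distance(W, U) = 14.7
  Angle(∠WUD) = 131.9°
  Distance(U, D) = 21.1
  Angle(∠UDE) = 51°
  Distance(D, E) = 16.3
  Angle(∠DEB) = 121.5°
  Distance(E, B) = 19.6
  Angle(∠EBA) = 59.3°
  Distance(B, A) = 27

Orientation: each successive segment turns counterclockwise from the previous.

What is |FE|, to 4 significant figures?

23.84

∠WUD = 131.9° gives UD at 87.00° from the x-axis; with |UD| = 21.1, D = (20.98, 22.22). ∠UDE = 51.0° gives DE at -144.0° from the x-axis; with |DE| = 16.3, E = (7.797, 12.64). Then |FE| = |E − F| = 23.84.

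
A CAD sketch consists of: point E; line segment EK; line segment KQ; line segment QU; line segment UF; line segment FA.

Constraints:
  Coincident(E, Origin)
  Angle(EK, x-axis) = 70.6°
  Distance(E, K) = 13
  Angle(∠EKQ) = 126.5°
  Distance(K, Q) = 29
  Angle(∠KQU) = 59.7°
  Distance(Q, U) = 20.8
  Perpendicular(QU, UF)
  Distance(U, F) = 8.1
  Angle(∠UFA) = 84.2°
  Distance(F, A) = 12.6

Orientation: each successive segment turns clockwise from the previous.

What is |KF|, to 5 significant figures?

18.027

∠KQU = 59.7° gives QU at -103.20° from the x-axis; with |QU| = 20.8, U = (27.286, 0.53862). QU ⟂ UF, so UF runs at 166.80°; with |UF| = 8.1, F = (19.400, 2.3883). Then |KF| = |F − K| = 18.027.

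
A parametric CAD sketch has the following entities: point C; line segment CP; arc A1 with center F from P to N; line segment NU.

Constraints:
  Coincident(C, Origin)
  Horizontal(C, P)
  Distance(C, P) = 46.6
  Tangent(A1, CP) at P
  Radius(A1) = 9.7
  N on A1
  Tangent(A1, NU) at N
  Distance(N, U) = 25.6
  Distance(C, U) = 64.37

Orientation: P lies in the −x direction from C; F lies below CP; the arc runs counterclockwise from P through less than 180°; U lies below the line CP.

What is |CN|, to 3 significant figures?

57.3

Checks: |FN| = 9.700 ✓; ∠(FN, NU) = 90.00° ✓; |NU| = 25.60 ✓; |CU| = 64.37 ✓.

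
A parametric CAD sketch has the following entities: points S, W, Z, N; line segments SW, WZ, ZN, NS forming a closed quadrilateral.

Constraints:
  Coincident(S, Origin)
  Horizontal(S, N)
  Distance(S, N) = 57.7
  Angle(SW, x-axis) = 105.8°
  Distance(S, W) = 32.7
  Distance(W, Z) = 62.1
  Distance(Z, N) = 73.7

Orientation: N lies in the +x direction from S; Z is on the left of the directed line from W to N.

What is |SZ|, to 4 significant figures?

81.11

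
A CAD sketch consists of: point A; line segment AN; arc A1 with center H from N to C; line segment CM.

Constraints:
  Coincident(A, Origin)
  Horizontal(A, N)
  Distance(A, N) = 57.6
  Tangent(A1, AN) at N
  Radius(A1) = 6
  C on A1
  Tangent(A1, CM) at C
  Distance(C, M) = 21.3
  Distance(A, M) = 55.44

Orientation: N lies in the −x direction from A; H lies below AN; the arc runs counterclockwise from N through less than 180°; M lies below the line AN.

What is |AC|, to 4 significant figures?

63.02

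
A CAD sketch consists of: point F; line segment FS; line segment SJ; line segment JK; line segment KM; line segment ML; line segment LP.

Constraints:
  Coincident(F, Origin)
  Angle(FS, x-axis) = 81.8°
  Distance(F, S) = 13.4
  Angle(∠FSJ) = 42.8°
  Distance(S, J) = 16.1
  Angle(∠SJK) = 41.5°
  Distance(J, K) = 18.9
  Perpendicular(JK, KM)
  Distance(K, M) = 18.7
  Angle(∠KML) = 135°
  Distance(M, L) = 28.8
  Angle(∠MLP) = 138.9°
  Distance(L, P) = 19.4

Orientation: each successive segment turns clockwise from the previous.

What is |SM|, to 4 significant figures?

10.55

F is at the origin; FS runs at 81.8° with length 13.4, so S = (1.911, 13.26). ∠FSJ = 42.8° gives SJ at -55.40° from the x-axis; with |SJ| = 16.1, J = (11.05, 0.01051). ∠SJK = 41.5° gives JK at 166.1° from the x-axis; with |JK| = 18.9, K = (-7.293, 4.551). JK ⟂ KM, so KM runs at 76.10°; with |KM| = 18.7, M = (-2.801, 22.70). Then |SM| = |M − S| = 10.55.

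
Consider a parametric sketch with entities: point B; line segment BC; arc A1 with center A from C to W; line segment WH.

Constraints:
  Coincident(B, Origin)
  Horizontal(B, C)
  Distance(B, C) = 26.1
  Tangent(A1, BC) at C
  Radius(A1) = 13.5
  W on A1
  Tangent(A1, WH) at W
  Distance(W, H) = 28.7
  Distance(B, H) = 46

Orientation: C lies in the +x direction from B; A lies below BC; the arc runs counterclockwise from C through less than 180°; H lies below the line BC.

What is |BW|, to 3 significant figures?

19.5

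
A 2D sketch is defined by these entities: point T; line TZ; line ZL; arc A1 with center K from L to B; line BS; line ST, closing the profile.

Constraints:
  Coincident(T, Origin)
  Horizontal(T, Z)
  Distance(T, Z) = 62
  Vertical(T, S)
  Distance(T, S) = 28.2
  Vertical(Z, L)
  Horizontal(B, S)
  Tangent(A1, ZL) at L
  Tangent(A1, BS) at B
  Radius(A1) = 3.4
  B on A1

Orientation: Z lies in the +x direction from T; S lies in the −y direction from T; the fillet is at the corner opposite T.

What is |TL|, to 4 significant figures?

66.78

The virtual corner opposite T is at (62.00, -28.20). A1 meets ZL tangentially, so KL is at right angles to ZL and tangency of A1 to BS means the radius KB is perpendicular to BS, with radius 3.4, so the center K sits 3.4 in from both sides at K = (58.60, -24.80). That places the tangent points at L = (62.00, -24.80) on ZL and B = (58.60, -28.20) on BS. Then |TL| = |L − T| = 66.78.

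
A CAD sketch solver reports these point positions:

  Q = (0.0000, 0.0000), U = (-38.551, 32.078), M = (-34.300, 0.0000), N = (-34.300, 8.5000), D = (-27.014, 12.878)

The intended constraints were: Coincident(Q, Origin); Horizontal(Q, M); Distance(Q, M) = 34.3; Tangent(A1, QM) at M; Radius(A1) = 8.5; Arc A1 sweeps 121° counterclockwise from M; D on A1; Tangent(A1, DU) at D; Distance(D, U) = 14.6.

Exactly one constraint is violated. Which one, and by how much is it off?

Distance(D, U) = 14.6 — off by 7.80.

Q = (0.00, 0.00) ✓; Q.y = 0.00, M.y = 0.00 ✓; |QM| = 34.30 ✓; ∠(NM, MQ) = 90.00° ✓; |NM| = 8.500 ✓; bearing(N→D) − bearing(N→M) = 121.0° ✓; |ND| = 8.500 ✓; ∠(ND, DU) = 90.00° ✓; |DU| = 22.40 ✗.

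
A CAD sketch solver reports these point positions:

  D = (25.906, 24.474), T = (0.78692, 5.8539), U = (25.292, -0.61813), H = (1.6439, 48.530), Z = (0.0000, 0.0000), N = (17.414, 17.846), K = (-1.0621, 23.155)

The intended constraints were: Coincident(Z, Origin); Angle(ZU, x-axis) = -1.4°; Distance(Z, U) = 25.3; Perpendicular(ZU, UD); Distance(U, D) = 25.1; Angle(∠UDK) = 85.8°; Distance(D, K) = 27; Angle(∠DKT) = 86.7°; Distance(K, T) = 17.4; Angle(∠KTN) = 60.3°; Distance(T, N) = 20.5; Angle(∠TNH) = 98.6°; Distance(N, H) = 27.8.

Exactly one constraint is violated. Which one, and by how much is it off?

Distance(N, H) = 27.8 — off by 6.70.

Z = (0.00, 0.00) ✓; ZU at -1.400° ✓; |ZU| = 25.30 ✓; ∠(ZU, UD) = 90.00° ✓; |UD| = 25.10 ✓; ∠UDK = 85.80° ✓; |DK| = 27.00 ✓; ∠DKT = 86.70° ✓; |KT| = 17.40 ✓; ∠KTN = 60.30° ✓; |TN| = 20.50 ✓; ∠TNH = 98.60° ✓; |NH| = 34.50 ✗.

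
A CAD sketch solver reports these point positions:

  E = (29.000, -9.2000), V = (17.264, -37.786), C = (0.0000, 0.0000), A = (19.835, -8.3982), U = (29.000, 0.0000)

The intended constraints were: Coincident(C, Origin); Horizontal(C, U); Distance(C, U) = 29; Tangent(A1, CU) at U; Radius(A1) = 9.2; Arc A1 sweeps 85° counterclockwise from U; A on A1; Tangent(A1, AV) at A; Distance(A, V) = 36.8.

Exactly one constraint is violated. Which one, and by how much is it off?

Distance(A, V) = 36.8 — off by 7.30.

C = (0.00, 0.00) ✓; C.y = 0.00, U.y = 0.00 ✓; |CU| = 29.00 ✓; ∠(EU, UC) = 90.00° ✓; |EU| = 9.200 ✓; bearing(E→A) − bearing(E→U) = 85.00° ✓; |EA| = 9.200 ✓; ∠(EA, AV) = 90.00° ✓; |AV| = 29.50 ✗.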